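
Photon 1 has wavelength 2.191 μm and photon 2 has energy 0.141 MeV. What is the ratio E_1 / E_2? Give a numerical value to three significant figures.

4.01 × 10^-6

E_1 = 9.066 × 10^-20 J (from wavelength = 2.191 μm, via E = hc/λ).
E_2 = 2.259 × 10^-14 J (from energy = 0.141 MeV, via E given directly).
Ratio = 9.066 × 10^-20 / 2.259 × 10^-14 = 4.01 × 10^-6.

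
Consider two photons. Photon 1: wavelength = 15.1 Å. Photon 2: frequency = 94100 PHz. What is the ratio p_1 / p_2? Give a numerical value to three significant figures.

p_1 = 4.388e-25 kg·m/s (from wavelength = 15.1 Å, via p = h/λ).
p_2 = 2.080e-22 kg·m/s (from frequency = 94100 PHz, via p = hf/c).
Ratio = 4.388e-25 / 2.080e-22 = 2.11e-3.

2.11e-3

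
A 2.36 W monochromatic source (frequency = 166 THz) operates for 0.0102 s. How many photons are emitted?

Total energy: E_total = P·t = 2.36 × 0.0102 = 0.02407 J.
Per-photon energy: E = 1.100 × 10^-19 J.
N = E_total / E_photon = 2.19 × 10^17.

2.19 × 10^17 photons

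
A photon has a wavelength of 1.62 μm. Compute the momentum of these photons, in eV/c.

0.765 eV/c

First convert: λ = 1.62 μm = 1.62 × 10^-6 m.
For a photon p = h/λ, so p = 4.090 × 10^-28 kg·m/s.
Converting to eV/c: p = 0.7653 eV/c ≈ 0.765 eV/c.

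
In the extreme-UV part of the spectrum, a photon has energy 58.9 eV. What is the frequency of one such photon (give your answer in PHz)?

14.2 PHz

(h = 6.62607015e-34 J·s, 1 eV = 1.602176634e-19 J.)
In SI units: E = 58.9 eV = 9.4368e-18 J.
For a photon f = E/h, so f = 1.424e16 Hz.
Converting to PHz: f = 14.24 PHz ≈ 14.2 PHz.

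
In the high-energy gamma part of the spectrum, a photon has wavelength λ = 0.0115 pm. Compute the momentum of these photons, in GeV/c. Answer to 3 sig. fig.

First convert: λ = 0.0115 pm = 1.15·10^-14 m.
Apply p = h/λ: p = 5.762·10^-20 kg·m/s.
Converting to GeV/c: p = 0.1078 GeV/c ≈ 0.108 GeV/c.

0.108 GeV/c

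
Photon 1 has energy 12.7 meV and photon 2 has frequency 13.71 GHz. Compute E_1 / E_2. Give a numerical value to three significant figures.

224

E_1 = 2.035e-21 J (from energy = 12.7 meV, via E given directly).
E_2 = 9.084e-24 J (from frequency = 13.71 GHz, via E = hf).
Ratio = 2.035e-21 / 9.084e-24 = 224.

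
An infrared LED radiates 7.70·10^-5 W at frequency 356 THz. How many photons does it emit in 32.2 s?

1.05·10^16 photons

Total energy: E_total = P·t = 7.70·10^-5 × 32.2 = 0.002479 J.
Per-photon energy: E = 2.359·10^-19 J.
N = E_total / E_photon = 1.05·10^16.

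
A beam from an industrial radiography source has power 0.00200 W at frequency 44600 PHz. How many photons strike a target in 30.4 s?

2.06e12 photons

Total energy: E_total = P·t = 0.00200 × 30.4 = 0.06080 J.
Per-photon energy: E = 2.955e-14 J.
N = E_total / E_photon = 2.06e12.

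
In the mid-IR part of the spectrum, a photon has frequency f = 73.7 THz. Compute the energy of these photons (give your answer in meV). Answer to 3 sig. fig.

Convert to SI: f = 73.7 THz = 7.37e13 Hz.
For a photon E = hf, so E = 4.883e-20 J.
Converting to meV: E = 304.8 meV ≈ 305 meV.

305 meV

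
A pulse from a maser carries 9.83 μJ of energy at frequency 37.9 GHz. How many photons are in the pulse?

Per-photon energy: E = 2.511e-23 J (from frequency = 37.9 GHz).
N = E_total / E_photon = 9.83e-6 J / 2.511e-23 J = 3.91e17.

3.91e17 photons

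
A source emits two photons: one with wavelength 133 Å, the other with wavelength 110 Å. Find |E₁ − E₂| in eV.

Using E = hc/λ: E₁ = 1.494e-17 J, E₂ = 1.806e-17 J.
|ΔE| = |1.494e-17 − 1.806e-17| = 3.12e-18 J = 19.5 eV.

19.5 eV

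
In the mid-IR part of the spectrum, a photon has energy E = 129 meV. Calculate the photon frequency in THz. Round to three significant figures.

(h = 6.62607015 × 10^-34 J·s, 1 eV = 1.602176634 × 10^-19 J.)
Convert to SI: E = 129 meV = 2.0668 × 10^-20 J.
Apply f = E/h: f = 3.119 × 10^13 Hz.
Converting to THz: f = 31.19 THz ≈ 31.2 THz.

31.2 THz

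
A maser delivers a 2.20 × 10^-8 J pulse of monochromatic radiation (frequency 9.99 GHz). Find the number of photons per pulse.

Per-photon energy: E = 6.619 × 10^-24 J (from frequency = 9.99 GHz).
N = E_total / E_photon = 2.20 × 10^-8 J / 6.619 × 10^-24 J = 3.32 × 10^15.

3.32 × 10^15 photons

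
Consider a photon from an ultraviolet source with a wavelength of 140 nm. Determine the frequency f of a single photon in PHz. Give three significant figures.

2.14 PHz

Take c = 2.99792458 × 10^8 m/s.
In SI units: λ = 140 nm = 1.4 × 10^-7 m.
Apply f = c/λ: f = 2.141 × 10^15 Hz.
Converting to PHz: f = 2.141 PHz ≈ 2.14 PHz.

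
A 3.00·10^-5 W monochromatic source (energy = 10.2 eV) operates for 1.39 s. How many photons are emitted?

2.55·10^13 photons

Total energy: E_total = P·t = 3.00·10^-5 × 1.39 = 4.170·10^-5 J.
Per-photon energy: E = 1.634·10^-18 J.
N = E_total / E_photon = 2.55·10^13.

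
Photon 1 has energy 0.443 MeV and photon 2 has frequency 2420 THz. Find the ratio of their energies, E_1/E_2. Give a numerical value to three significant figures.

4.43 × 10^4

E_1 = 7.098 × 10^-14 J (from energy = 0.443 MeV, via E given directly).
E_2 = 1.604 × 10^-18 J (from frequency = 2420 THz, via E = hf).
Ratio = 7.098 × 10^-14 / 1.604 × 10^-18 = 4.43 × 10^4.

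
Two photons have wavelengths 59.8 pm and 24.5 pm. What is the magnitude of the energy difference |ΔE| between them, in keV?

Using E = hc/λ: E₁ = 3.322 × 10^-15 J, E₂ = 8.108 × 10^-15 J.
|ΔE| = |3.322 × 10^-15 − 8.108 × 10^-15| = 4.79 × 10^-15 J = 29.9 keV.

29.9 keV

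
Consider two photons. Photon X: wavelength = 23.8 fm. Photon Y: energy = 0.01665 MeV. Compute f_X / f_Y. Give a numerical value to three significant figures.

3130

f_X = 1.260·10^22 Hz (from wavelength = 23.8 fm, via f = c/λ).
f_Y = 4.026·10^18 Hz (from energy = 0.01665 MeV, via f = E/h).
Ratio = 1.260·10^22 / 4.026·10^18 = 3130.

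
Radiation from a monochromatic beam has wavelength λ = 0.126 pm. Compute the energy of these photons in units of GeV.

9.84 × 10^-3 GeV

Convert to SI: λ = 0.126 pm = 1.26 × 10^-13 m.
For a photon E = hc/λ, so E = 1.577 × 10^-12 J.
Converting to GeV: E = 0.009840 GeV ≈ 9.84 × 10^-3 GeV.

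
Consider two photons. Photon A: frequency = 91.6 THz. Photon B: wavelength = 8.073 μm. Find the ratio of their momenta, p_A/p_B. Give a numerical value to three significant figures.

p_A = 2.025 × 10^-28 kg·m/s (from frequency = 91.6 THz, via p = hf/c).
p_B = 8.208 × 10^-29 kg·m/s (from wavelength = 8.073 μm, via p = h/λ).
Ratio = 2.025 × 10^-28 / 8.208 × 10^-29 = 2.47.

2.47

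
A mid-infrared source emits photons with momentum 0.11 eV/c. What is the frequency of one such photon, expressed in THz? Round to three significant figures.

26.6 THz

Take h = 6.62607015e-34 J·s, c = 2.99792458e8 m/s, 1 eV = 1.602176634e-19 J.
First convert: p = 0.11 eV/c = 5.8787e-29 kg·m/s.
Since f = pc/h for a photon, f = 2.660e13 Hz.
Converting to THz: f = 26.60 THz ≈ 26.6 THz.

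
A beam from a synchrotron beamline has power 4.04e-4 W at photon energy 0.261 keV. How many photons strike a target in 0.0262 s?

Total energy: E_total = P·t = 4.04e-4 × 0.0262 = 1.058e-5 J.
Per-photon energy: E = 4.182e-17 J.
N = E_total / E_photon = 2.53e11.

2.53e11 photons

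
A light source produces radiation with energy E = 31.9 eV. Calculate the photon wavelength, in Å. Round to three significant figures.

389 Å

Use h = 6.62607015e-34 J·s, c = 2.99792458e8 m/s, 1 eV = 1.602176634e-19 J.
First convert: E = 31.9 eV = 5.1109e-18 J.
Since λ = hc/E for a photon, λ = 3.887e-8 m.
Converting to Å: λ = 388.7 Å ≈ 389 Å.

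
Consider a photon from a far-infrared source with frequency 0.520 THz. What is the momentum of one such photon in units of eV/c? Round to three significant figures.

Use h = 6.62607015e-34 J·s, c = 2.99792458e8 m/s, 1 eV = 1.602176634e-19 J.
First convert: f = 0.520 THz = 5.20e11 Hz.
Apply p = hf/c: p = 1.149e-30 kg·m/s.
Converting to eV/c: p = 0.002151 eV/c ≈ 2.15e-3 eV/c.

2.15e-3 eV/c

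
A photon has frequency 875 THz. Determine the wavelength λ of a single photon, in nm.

Convert to SI: f = 875 THz = 8.75·10^14 Hz.
Since λ = c/f for a photon, λ = 3.426·10^-7 m.
Converting to nm: λ = 342.6 nm ≈ 343 nm.

343 nm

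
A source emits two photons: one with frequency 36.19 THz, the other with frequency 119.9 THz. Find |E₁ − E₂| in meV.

346 meV

Using E = hf: E₁ = 2.3980 × 10^-20 J, E₂ = 7.9447 × 10^-20 J.
|ΔE| = |2.3980 × 10^-20 − 7.9447 × 10^-20| = 5.55 × 10^-20 J = 346 meV.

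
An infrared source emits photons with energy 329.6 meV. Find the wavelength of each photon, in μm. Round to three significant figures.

3.76 μm

First convert: E = 329.6 meV = 5.2808 × 10^-20 J.
Since λ = hc/E for a photon, λ = 3.762 × 10^-6 m.
Converting to μm: λ = 3.762 μm ≈ 3.76 μm.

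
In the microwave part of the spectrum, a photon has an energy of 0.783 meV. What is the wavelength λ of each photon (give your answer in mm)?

(h = 6.62607015e-34 J·s, c = 2.99792458e8 m/s, 1 eV = 1.602176634e-19 J.)
First convert: E = 0.783 meV = 1.2545e-22 J.
For a photon λ = hc/E, so λ = 0.001583 m.
Converting to mm: λ = 1.583 mm ≈ 1.58 mm.

1.58 mm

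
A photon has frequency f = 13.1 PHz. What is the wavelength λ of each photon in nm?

Take c = 2.99792458 × 10^8 m/s.
Convert to SI: f = 13.1 PHz = 1.31 × 10^16 Hz.
The photon relation is λ = c/f, giving λ = 2.288 × 10^-8 m.
Converting to nm: λ = 22.88 nm ≈ 22.9 nm.

22.9 nm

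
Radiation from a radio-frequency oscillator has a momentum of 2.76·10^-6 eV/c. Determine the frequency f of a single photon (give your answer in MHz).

667 MHz

Use h = 6.62607015·10^-34 J·s, c = 2.99792458·10^8 m/s, 1 eV = 1.602176634·10^-19 J.
First convert: p = 2.76·10^-6 eV/c = 1.4750·10^-33 kg·m/s.
The photon relation is f = pc/h, giving f = 6.674·10^8 Hz.
Converting to MHz: f = 667.4 MHz ≈ 667 MHz.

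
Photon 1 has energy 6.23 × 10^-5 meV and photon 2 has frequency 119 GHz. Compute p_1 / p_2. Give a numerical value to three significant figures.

p_1 = 3.329 × 10^-35 kg·m/s (from energy = 6.23 × 10^-5 meV, via p = E/c).
p_2 = 2.630 × 10^-31 kg·m/s (from frequency = 119 GHz, via p = hf/c).
Ratio = 3.329 × 10^-35 / 2.630 × 10^-31 = 1.27 × 10^-4.

1.27 × 10^-4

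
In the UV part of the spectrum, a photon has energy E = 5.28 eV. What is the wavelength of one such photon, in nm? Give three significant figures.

235 nm

Take h = 6.62607015e-34 J·s, c = 2.99792458e8 m/s, 1 eV = 1.602176634e-19 J.
First convert: E = 5.28 eV = 8.4595e-19 J.
For a photon λ = hc/E, so λ = 2.348e-7 m.
Converting to nm: λ = 234.8 nm ≈ 235 nm.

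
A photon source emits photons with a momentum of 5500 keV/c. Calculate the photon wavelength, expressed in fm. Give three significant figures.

(h = 6.62607015 × 10^-34 J·s, c = 2.99792458 × 10^8 m/s, 1 eV = 1.602176634 × 10^-19 J.)
In SI units: p = 5500 keV/c = 2.9394 × 10^-21 kg·m/s.
Since λ = h/p for a photon, λ = 2.254 × 10^-13 m.
Converting to fm: λ = 225.4 fm ≈ 225 fm.

225 fm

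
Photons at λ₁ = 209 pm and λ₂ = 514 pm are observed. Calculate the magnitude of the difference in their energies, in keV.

3.52 keV

Using E = hc/λ: E₁ = 9.505·10^-16 J, E₂ = 3.865·10^-16 J.
|ΔE| = |9.505·10^-16 − 3.865·10^-16| = 5.64·10^-16 J = 3.52 keV.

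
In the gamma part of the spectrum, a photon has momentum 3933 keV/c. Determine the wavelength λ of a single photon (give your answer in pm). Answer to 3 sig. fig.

Convert to SI: p = 3933 keV/c = 2.1019e-21 kg·m/s.
The photon relation is λ = h/p, giving λ = 3.152e-13 m.
Converting to pm: λ = 0.3152 pm ≈ 0.315 pm.

0.315 pm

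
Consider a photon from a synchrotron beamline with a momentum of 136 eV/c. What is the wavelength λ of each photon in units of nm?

Take h = 6.62607015 × 10^-34 J·s, c = 2.99792458 × 10^8 m/s, 1 eV = 1.602176634 × 10^-19 J.
Convert to SI: p = 136 eV/c = 7.2682 × 10^-26 kg·m/s.
For a photon λ = h/p, so λ = 9.116 × 10^-9 m.
Converting to nm: λ = 9.116 nm ≈ 9.12 nm.

9.12 nm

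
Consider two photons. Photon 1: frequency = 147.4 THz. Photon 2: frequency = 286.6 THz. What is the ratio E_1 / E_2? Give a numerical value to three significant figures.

E_1 = 9.767e-20 J (from frequency = 147.4 THz, via E = hf).
E_2 = 1.899e-19 J (from frequency = 286.6 THz, via E = hf).
Ratio = 9.767e-20 / 1.899e-19 = 0.514.

0.514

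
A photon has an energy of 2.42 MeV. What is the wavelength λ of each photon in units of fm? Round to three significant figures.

Take h = 6.62607015e-34 J·s, c = 2.99792458e8 m/s, 1 eV = 1.602176634e-19 J.
Convert to SI: E = 2.42 MeV = 3.8773e-13 J.
Since λ = hc/E for a photon, λ = 5.123e-13 m.
Converting to fm: λ = 512.3 fm ≈ 512 fm.

512 fm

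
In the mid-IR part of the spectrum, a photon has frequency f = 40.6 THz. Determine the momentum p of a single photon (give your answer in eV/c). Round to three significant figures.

(h = 6.62607015 × 10^-34 J·s, c = 2.99792458 × 10^8 m/s, 1 eV = 1.602176634 × 10^-19 J.)
First convert: f = 40.6 THz = 4.06 × 10^13 Hz.
For a photon p = hf/c, so p = 8.973 × 10^-29 kg·m/s.
Converting to eV/c: p = 0.1679 eV/c ≈ 0.168 eV/c.

0.168 eV/c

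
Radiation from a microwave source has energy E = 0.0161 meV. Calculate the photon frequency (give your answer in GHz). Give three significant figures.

3.89 GHz

Use h = 6.62607015·10^-34 J·s, 1 eV = 1.602176634·10^-19 J.
Convert to SI: E = 0.0161 meV = 2.5795·10^-24 J.
For a photon f = E/h, so f = 3.893·10^9 Hz.
Converting to GHz: f = 3.893 GHz ≈ 3.89 GHz.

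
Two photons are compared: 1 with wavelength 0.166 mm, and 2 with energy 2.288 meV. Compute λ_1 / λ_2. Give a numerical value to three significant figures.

λ_1 = 1.660·10^-4 m (from wavelength = 0.166 mm, via λ given directly).
λ_2 = 5.419·10^-4 m (from energy = 2.288 meV, via λ = hc/E).
Ratio = 1.660·10^-4 / 5.419·10^-4 = 0.306.

0.306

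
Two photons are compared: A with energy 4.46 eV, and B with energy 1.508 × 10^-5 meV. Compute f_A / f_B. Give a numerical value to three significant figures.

2.96 × 10^8

f_A = 1.078 × 10^15 Hz (from energy = 4.46 eV, via f = E/h).
f_B = 3.646 × 10^6 Hz (from energy = 1.508 × 10^-5 meV, via f = E/h).
Ratio = 1.078 × 10^15 / 3.646 × 10^6 = 2.96 × 10^8.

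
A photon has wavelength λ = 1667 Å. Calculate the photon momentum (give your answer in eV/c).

7.44 eV/c

Convert to SI: λ = 1667 Å = 1.667·10^-7 m.
Since p = h/λ for a photon, p = 3.975·10^-27 kg·m/s.
Converting to eV/c: p = 7.438 eV/c ≈ 7.44 eV/c.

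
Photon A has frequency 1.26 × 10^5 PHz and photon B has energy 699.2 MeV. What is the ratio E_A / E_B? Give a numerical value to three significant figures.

7.45 × 10^-4

E_A = 8.349 × 10^-14 J (from frequency = 1.26 × 10^5 PHz, via E = hf).
E_B = 1.120 × 10^-10 J (from energy = 699.2 MeV, via E given directly).
Ratio = 8.349 × 10^-14 / 1.120 × 10^-10 = 7.45 × 10^-4.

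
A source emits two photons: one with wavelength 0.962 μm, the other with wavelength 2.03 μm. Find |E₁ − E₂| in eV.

0.678 eV

Using E = hc/λ: E₁ = 2.065e-19 J, E₂ = 9.785e-20 J.
|ΔE| = |2.065e-19 − 9.785e-20| = 1.09e-19 J = 0.678 eV.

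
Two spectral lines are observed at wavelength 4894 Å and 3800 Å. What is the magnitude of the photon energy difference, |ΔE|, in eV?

0.729 eV

Using E = hc/λ: E₁ = 4.0589e-19 J, E₂ = 5.2275e-19 J.
|ΔE| = |4.0589e-19 − 5.2275e-19| = 1.17e-19 J = 0.729 eV.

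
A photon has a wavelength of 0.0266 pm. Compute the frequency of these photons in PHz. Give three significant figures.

1.13·10^7 PHz

Convert to SI: λ = 0.0266 pm = 2.66·10^-14 m.
For a photon f = c/λ, so f = 1.127·10^22 Hz.
Converting to PHz: f = 1.127·10^7 PHz ≈ 1.13·10^7 PHz.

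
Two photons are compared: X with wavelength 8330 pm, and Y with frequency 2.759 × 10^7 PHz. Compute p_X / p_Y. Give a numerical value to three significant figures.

1.30 × 10^-6

p_X = 7.954 × 10^-26 kg·m/s (from wavelength = 8330 pm, via p = h/λ).
p_Y = 6.098 × 10^-20 kg·m/s (from frequency = 2.759 × 10^7 PHz, via p = hf/c).
Ratio = 7.954 × 10^-26 / 6.098 × 10^-20 = 1.30 × 10^-6.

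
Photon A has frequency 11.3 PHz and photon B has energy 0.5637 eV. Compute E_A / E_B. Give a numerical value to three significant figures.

82.9

E_A = 7.487e-18 J (from frequency = 11.3 PHz, via E = hf).
E_B = 9.031e-20 J (from energy = 0.5637 eV, via E given directly).
Ratio = 7.487e-18 / 9.031e-20 = 82.9.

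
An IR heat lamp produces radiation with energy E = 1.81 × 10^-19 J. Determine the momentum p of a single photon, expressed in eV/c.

Apply p = E/c: p = 6.038 × 10^-28 kg·m/s.
Converting to eV/c: p = 1.130 eV/c ≈ 1.13 eV/c.

1.13 eV/c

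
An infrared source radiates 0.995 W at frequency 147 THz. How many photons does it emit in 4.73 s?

4.83e19 photons

Total energy: E_total = P·t = 0.995 × 4.73 = 4.706 J.
Per-photon energy: E = 9.740e-20 J.
N = E_total / E_photon = 4.83e19.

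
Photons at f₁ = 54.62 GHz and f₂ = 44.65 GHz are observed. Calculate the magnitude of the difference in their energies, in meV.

Using E = hf: E₁ = 3.6192e-23 J, E₂ = 2.9585e-23 J.
|ΔE| = |3.6192e-23 − 2.9585e-23| = 6.61e-24 J = 0.0412 meV.

0.0412 meV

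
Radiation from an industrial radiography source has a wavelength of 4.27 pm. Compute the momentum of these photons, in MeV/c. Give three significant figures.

(h = 6.62607015e-34 J·s, c = 2.99792458e8 m/s, 1 eV = 1.602176634e-19 J.)
In SI units: λ = 4.27 pm = 4.27e-12 m.
Since p = h/λ for a photon, p = 1.552e-22 kg·m/s.
Converting to MeV/c: p = 0.2904 MeV/c ≈ 0.290 MeV/c.

0.290 MeV/c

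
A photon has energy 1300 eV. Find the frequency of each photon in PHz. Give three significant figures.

Use h = 6.62607015e-34 J·s, 1 eV = 1.602176634e-19 J.
Convert to SI: E = 1300 eV = 2.0828e-16 J.
Apply f = E/h: f = 3.143e17 Hz.
Converting to PHz: f = 314.3 PHz ≈ 314 PHz.

314 PHz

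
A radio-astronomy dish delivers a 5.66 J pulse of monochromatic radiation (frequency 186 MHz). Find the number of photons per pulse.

4.59·10^25 photons

Per-photon energy: E = 1.232·10^-25 J (from frequency = 186 MHz).
N = E_total / E_photon = 5.66 J / 1.232·10^-25 J = 4.59·10^25.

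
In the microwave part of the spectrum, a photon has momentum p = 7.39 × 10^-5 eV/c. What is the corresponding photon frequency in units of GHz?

17.9 GHz

In SI units: p = 7.39 × 10^-5 eV/c = 3.9494 × 10^-32 kg·m/s.
Apply f = pc/h: f = 1.787 × 10^10 Hz.
Converting to GHz: f = 17.87 GHz ≈ 17.9 GHz.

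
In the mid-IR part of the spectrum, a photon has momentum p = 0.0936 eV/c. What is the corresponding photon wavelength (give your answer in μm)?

13.2 μm

Use h = 6.62607015 × 10^-34 J·s, c = 2.99792458 × 10^8 m/s, 1 eV = 1.602176634 × 10^-19 J.
Convert to SI: p = 0.0936 eV/c = 5.0023 × 10^-29 kg·m/s.
For a photon λ = h/p, so λ = 1.325 × 10^-5 m.
Converting to μm: λ = 13.25 μm ≈ 13.2 μm.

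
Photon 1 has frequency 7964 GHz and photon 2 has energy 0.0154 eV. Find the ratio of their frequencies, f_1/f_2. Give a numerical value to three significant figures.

f_1 = 7.964 × 10^12 Hz (from frequency = 7964 GHz, via f given directly).
f_2 = 3.724 × 10^12 Hz (from energy = 0.0154 eV, via f = E/h).
Ratio = 7.964 × 10^12 / 3.724 × 10^12 = 2.14.

2.14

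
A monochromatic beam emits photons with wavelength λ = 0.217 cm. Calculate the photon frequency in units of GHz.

(c = 2.99792458e8 m/s.)
Convert to SI: λ = 0.217 cm = 0.00217 m.
Since f = c/λ for a photon, f = 1.382e11 Hz.
Converting to GHz: f = 138.2 GHz ≈ 138 GHz.

138 GHz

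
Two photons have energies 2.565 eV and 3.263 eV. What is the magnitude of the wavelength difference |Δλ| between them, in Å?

Using λ = hc/E: λ₁ = 4.8337e-7 m, λ₂ = 3.7997e-7 m.
|Δλ| = |4.8337e-7 − 3.7997e-7| = 1.03e-7 m = 1030 Å.

1030 Å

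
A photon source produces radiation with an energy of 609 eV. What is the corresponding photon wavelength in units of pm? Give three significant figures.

In SI units: E = 609 eV = 9.7573e-17 J.
For a photon λ = hc/E, so λ = 2.036e-9 m.
Converting to pm: λ = 2036 pm ≈ 2040 pm.

2040 pm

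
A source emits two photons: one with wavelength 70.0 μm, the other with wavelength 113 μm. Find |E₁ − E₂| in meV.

6.74 meV

Using E = hc/λ: E₁ = 2.838e-21 J, E₂ = 1.758e-21 J.
|ΔE| = |2.838e-21 − 1.758e-21| = 1.08e-21 J = 6.74 meV.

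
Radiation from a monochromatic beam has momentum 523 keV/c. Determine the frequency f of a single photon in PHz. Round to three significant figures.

1.26e5 PHz

Use h = 6.62607015e-34 J·s, c = 2.99792458e8 m/s, 1 eV = 1.602176634e-19 J.
In SI units: p = 523 keV/c = 2.7951e-22 kg·m/s.
For a photon f = pc/h, so f = 1.265e20 Hz.
Converting to PHz: f = 126500 PHz ≈ 1.26e5 PHz.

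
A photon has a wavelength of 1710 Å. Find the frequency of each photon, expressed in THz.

1750 THz

Use c = 2.99792458·10^8 m/s.
In SI units: λ = 1710 Å = 1.71·10^-7 m.
The photon relation is f = c/λ, giving f = 1.753·10^15 Hz.
Converting to THz: f = 1753 THz ≈ 1750 THz.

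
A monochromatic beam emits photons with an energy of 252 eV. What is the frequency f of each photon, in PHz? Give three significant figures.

60.9 PHz

(h = 6.62607015 × 10^-34 J·s, 1 eV = 1.602176634 × 10^-19 J.)
In SI units: E = 252 eV = 4.0375 × 10^-17 J.
For a photon f = E/h, so f = 6.093 × 10^16 Hz.
Converting to PHz: f = 60.93 PHz ≈ 60.9 PHz.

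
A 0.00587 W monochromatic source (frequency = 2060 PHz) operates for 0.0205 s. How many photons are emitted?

Total energy: E_total = P·t = 0.00587 × 0.0205 = 1.203 × 10^-4 J.
Per-photon energy: E = 1.365 × 10^-15 J.
N = E_total / E_photon = 8.82 × 10^10.

8.82 × 10^10 photons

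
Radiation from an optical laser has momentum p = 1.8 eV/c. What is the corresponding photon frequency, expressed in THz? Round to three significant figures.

Take h = 6.62607015e-34 J·s, c = 2.99792458e8 m/s, 1 eV = 1.602176634e-19 J.
In SI units: p = 1.8 eV/c = 9.6197e-28 kg·m/s.
Apply f = pc/h: f = 4.352e14 Hz.
Converting to THz: f = 435.2 THz ≈ 435 THz.

435 THz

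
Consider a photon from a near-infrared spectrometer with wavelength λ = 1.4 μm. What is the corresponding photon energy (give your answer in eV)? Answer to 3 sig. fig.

0.886 eV

Use h = 6.62607015 × 10^-34 J·s, c = 2.99792458 × 10^8 m/s, 1 eV = 1.602176634 × 10^-19 J.
In SI units: λ = 1.4 μm = 1.4 × 10^-6 m.
Since E = hc/λ for a photon, E = 1.419 × 10^-19 J.
Converting to eV: E = 0.8856 eV ≈ 0.886 eV.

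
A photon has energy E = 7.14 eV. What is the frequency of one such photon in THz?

(h = 6.62607015 × 10^-34 J·s, 1 eV = 1.602176634 × 10^-19 J.)
In SI units: E = 7.14 eV = 1.1440 × 10^-18 J.
Apply f = E/h: f = 1.726 × 10^15 Hz.
Converting to THz: f = 1726 THz ≈ 1730 THz.

1730 THz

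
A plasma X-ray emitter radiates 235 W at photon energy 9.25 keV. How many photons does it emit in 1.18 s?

1.87e17 photons

Total energy: E_total = P·t = 235 × 1.18 = 277.3 J.
Per-photon energy: E = 1.482e-15 J.
N = E_total / E_photon = 1.87e17.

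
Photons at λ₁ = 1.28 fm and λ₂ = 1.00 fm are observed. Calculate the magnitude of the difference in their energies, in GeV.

0.271 GeV

Using E = hc/λ: E₁ = 1.552 × 10^-10 J, E₂ = 1.986 × 10^-10 J.
|ΔE| = |1.552 × 10^-10 − 1.986 × 10^-10| = 4.35 × 10^-11 J = 0.271 GeV.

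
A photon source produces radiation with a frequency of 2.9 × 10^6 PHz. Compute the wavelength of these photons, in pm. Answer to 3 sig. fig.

0.103 pm

In SI units: f = 2.9 × 10^6 PHz = 2.9 × 10^21 Hz.
Apply λ = c/f: λ = 1.034 × 10^-13 m.
Converting to pm: λ = 0.1034 pm ≈ 0.103 pm.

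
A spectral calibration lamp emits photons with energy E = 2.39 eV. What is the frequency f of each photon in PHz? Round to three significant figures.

Convert to SI: E = 2.39 eV = 3.8292 × 10^-19 J.
The photon relation is f = E/h, giving f = 5.779 × 10^14 Hz.
Converting to PHz: f = 0.5779 PHz ≈ 0.578 PHz.

0.578 PHz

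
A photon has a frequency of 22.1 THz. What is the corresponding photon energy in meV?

91.4 meV

First convert: f = 22.1 THz = 2.21e13 Hz.
The photon relation is E = hf, giving E = 1.464e-20 J.
Converting to meV: E = 91.40 meV ≈ 91.4 meV.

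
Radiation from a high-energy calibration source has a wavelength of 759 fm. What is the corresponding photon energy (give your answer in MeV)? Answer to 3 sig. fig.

Use h = 6.62607015e-34 J·s, c = 2.99792458e8 m/s, 1 eV = 1.602176634e-19 J.
Convert to SI: λ = 759 fm = 7.59e-13 m.
Apply E = hc/λ: E = 2.617e-13 J.
Converting to MeV: E = 1.634 MeV ≈ 1.63 MeV.

1.63 MeV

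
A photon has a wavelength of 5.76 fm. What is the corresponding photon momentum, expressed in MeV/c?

Convert to SI: λ = 5.76 fm = 5.76e-15 m.
Since p = h/λ for a photon, p = 1.150e-19 kg·m/s.
Converting to MeV/c: p = 215.3 MeV/c ≈ 215 MeV/c.

215 MeV/c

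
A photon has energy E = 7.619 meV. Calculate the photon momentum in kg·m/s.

4.07e-30 kg·m/s

Convert to SI: E = 7.619 meV = 1.2207e-21 J.
The photon relation is p = E/c, giving p = 4.072e-30 kg·m/s.
So p ≈ 4.07e-30 kg·m/s.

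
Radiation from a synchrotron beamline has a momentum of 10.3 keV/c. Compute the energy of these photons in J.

1.65 × 10^-15 J

(c = 2.99792458 × 10^8 m/s, 1 eV = 1.602176634 × 10^-19 J.)
Convert to SI: p = 10.3 keV/c = 5.5046 × 10^-24 kg·m/s.
For a photon E = pc, so E = 1.650 × 10^-15 J.
So E ≈ 1.65 × 10^-15 J.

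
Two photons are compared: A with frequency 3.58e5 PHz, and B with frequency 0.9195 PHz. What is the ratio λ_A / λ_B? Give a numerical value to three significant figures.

λ_A = 8.374e-13 m (from frequency = 3.58e5 PHz, via λ = c/f).
λ_B = 3.260e-7 m (from frequency = 0.9195 PHz, via λ = c/f).
Ratio = 8.374e-13 / 3.260e-7 = 2.57e-6.

2.57e-6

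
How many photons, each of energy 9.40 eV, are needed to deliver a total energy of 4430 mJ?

2.94e18 photons

Per-photon energy: E = 1.506e-18 J (from energy = 9.40 eV).
N = E_total / E_photon = 4.43 J / 1.506e-18 J = 2.94e18.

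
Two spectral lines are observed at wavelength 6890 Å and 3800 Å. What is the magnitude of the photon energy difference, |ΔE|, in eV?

Using E = hc/λ: E₁ = 2.883e-19 J, E₂ = 5.227e-19 J.
|ΔE| = |2.883e-19 − 5.227e-19| = 2.34e-19 J = 1.46 eV.

1.46 eV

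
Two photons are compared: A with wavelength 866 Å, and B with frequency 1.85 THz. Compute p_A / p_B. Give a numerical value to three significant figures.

p_A = 7.651e-27 kg·m/s (from wavelength = 866 Å, via p = h/λ).
p_B = 4.089e-30 kg·m/s (from frequency = 1.85 THz, via p = hf/c).
Ratio = 7.651e-27 / 4.089e-30 = 1870.

1870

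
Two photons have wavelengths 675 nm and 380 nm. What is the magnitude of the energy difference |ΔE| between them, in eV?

Using E = hc/λ: E₁ = 2.943 × 10^-19 J, E₂ = 5.227 × 10^-19 J.
|ΔE| = |2.943 × 10^-19 − 5.227 × 10^-19| = 2.28 × 10^-19 J = 1.43 eV.

1.43 eV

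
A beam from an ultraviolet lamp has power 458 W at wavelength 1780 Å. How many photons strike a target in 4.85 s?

1.99 × 10^21 photons

Total energy: E_total = P·t = 458 × 4.85 = 2221 J.
Per-photon energy: E = 1.116 × 10^-18 J.
N = E_total / E_photon = 1.99 × 10^21.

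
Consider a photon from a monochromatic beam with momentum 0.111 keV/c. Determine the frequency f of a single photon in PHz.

Use h = 6.62607015 × 10^-34 J·s, c = 2.99792458 × 10^8 m/s, 1 eV = 1.602176634 × 10^-19 J.
First convert: p = 0.111 keV/c = 5.9322 × 10^-26 kg·m/s.
Since f = pc/h for a photon, f = 2.684 × 10^16 Hz.
Converting to PHz: f = 26.84 PHz ≈ 26.8 PHz.

26.8 PHz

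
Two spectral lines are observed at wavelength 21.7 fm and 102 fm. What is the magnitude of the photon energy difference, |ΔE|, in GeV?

0.0450 GeV

Using E = hc/λ: E₁ = 9.154e-12 J, E₂ = 1.947e-12 J.
|ΔE| = |9.154e-12 − 1.947e-12| = 7.21e-12 J = 0.0450 GeV.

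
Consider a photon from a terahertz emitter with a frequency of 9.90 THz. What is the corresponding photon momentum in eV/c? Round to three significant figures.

0.0409 eV/c

(h = 6.62607015 × 10^-34 J·s, c = 2.99792458 × 10^8 m/s, 1 eV = 1.602176634 × 10^-19 J.)
In SI units: f = 9.90 THz = 9.90 × 10^12 Hz.
For a photon p = hf/c, so p = 2.188 × 10^-29 kg·m/s.
Converting to eV/c: p = 0.04094 eV/c ≈ 0.0409 eV/c.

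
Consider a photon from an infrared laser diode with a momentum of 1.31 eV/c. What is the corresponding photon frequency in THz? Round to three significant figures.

317 THz

First convert: p = 1.31 eV/c = 7.0010 × 10^-28 kg·m/s.
Since f = pc/h for a photon, f = 3.168 × 10^14 Hz.
Converting to THz: f = 316.8 THz ≈ 317 THz.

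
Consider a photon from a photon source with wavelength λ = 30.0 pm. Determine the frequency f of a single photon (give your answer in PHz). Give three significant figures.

First convert: λ = 30.0 pm = 3.00 × 10^-11 m.
The photon relation is f = c/λ, giving f = 9.993 × 10^18 Hz.
Converting to PHz: f = 9993 PHz ≈ 9990 PHz.

9990 PHz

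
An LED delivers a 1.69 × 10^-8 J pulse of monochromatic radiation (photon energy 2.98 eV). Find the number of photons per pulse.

Per-photon energy: E = 4.774 × 10^-19 J (from energy = 2.98 eV).
N = E_total / E_photon = 1.69 × 10^-8 J / 4.774 × 10^-19 J = 3.54 × 10^10.

3.54 × 10^10 photons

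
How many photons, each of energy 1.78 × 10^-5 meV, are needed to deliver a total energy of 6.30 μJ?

Per-photon energy: E = 2.852 × 10^-27 J (from energy = 1.78 × 10^-5 meV).
N = E_total / E_photon = 6.30 × 10^-6 J / 2.852 × 10^-27 J = 2.21 × 10^21.

2.21 × 10^21 photons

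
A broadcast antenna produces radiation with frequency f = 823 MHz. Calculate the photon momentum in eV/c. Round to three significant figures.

3.40 × 10^-6 eV/c

(h = 6.62607015 × 10^-34 J·s, c = 2.99792458 × 10^8 m/s, 1 eV = 1.602176634 × 10^-19 J.)
In SI units: f = 823 MHz = 8.23 × 10^8 Hz.
The photon relation is p = hf/c, giving p = 1.819 × 10^-33 kg·m/s.
Converting to eV/c: p = 3.404 × 10^-6 eV/c ≈ 3.40 × 10^-6 eV/c.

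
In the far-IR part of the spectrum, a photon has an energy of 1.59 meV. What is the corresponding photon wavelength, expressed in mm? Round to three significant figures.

0.780 mm

Convert to SI: E = 1.59 meV = 2.5475 × 10^-22 J.
Apply λ = hc/E: λ = 7.798 × 10^-4 m.
Converting to mm: λ = 0.7798 mm ≈ 0.780 mm.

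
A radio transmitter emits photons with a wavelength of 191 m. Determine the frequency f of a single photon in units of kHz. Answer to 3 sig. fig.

Take c = 2.99792458e8 m/s.
For a photon f = c/λ, so f = 1.570e6 Hz.
Converting to kHz: f = 1570 kHz ≈ 1570 kHz.

1570 kHz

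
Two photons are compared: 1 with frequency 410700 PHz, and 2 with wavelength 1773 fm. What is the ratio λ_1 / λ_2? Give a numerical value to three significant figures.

0.412

λ_1 = 7.300·10^-13 m (from frequency = 410700 PHz, via λ = c/f).
λ_2 = 1.773·10^-12 m (from wavelength = 1773 fm, via λ given directly).
Ratio = 7.300·10^-13 / 1.773·10^-12 = 0.412.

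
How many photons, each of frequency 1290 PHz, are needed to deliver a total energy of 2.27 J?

2.66e15 photons

Per-photon energy: E = 8.548e-16 J (from frequency = 1290 PHz).
N = E_total / E_photon = 2.27 J / 8.548e-16 J = 2.66e15.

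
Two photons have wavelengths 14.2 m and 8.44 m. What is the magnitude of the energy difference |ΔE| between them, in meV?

Using E = hc/λ: E₁ = 1.399 × 10^-26 J, E₂ = 2.354 × 10^-26 J.
|ΔE| = |1.399 × 10^-26 − 2.354 × 10^-26| = 9.55 × 10^-27 J = 5.96 × 10^-5 meV.

5.96 × 10^-5 meV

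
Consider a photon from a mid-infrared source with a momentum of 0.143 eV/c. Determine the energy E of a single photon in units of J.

Convert to SI: p = 0.143 eV/c = 7.6423 × 10^-29 kg·m/s.
For a photon E = pc, so E = 2.291 × 10^-20 J.
So E ≈ 2.29 × 10^-20 J.

2.29 × 10^-20 J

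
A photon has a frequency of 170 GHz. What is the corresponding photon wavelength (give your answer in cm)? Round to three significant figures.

0.176 cm

Use c = 2.99792458 × 10^8 m/s.
Convert to SI: f = 170 GHz = 1.7 × 10^11 Hz.
For a photon λ = c/f, so λ = 0.001763 m.
Converting to cm: λ = 0.1763 cm ≈ 0.176 cm.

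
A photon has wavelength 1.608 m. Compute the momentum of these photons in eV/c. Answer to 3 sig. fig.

Use h = 6.62607015 × 10^-34 J·s, c = 2.99792458 × 10^8 m/s, 1 eV = 1.602176634 × 10^-19 J.
The photon relation is p = h/λ, giving p = 4.121 × 10^-34 kg·m/s.
Converting to eV/c: p = 7.710 × 10^-7 eV/c ≈ 7.71 × 10^-7 eV/c.

7.71 × 10^-7 eV/c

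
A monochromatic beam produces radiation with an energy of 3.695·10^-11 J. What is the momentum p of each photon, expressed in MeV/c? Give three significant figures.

Take c = 2.99792458·10^8 m/s, 1 eV = 1.602176634·10^-19 J.
The photon relation is p = E/c, giving p = 1.233·10^-19 kg·m/s.
Converting to MeV/c: p = 230.6 MeV/c ≈ 231 MeV/c.

231 MeV/c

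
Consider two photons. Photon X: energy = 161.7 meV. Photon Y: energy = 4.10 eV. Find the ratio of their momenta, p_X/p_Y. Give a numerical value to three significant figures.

0.0394

p_X = 8.642e-29 kg·m/s (from energy = 161.7 meV, via p = E/c).
p_Y = 2.191e-27 kg·m/s (from energy = 4.10 eV, via p = E/c).
Ratio = 8.642e-29 / 2.191e-27 = 0.0394.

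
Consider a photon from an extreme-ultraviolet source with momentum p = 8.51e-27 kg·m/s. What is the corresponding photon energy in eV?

15.9 eV

Use c = 2.99792458e8 m/s, 1 eV = 1.602176634e-19 J.
For a photon E = pc, so E = 2.551e-18 J.
Converting to eV: E = 15.92 eV ≈ 15.9 eV.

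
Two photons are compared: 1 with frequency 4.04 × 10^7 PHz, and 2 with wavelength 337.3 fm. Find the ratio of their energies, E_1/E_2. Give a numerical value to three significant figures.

45.5

E_1 = 2.677 × 10^-11 J (from frequency = 4.04 × 10^7 PHz, via E = hf).
E_2 = 5.889 × 10^-13 J (from wavelength = 337.3 fm, via E = hc/λ).
Ratio = 2.677 × 10^-11 / 5.889 × 10^-13 = 45.5.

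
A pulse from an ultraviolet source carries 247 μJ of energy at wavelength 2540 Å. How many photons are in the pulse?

3.16e14 photons

Per-photon energy: E = 7.821e-19 J (from wavelength = 2540 Å).
N = E_total / E_photon = 2.47e-4 J / 7.821e-19 J = 3.16e14.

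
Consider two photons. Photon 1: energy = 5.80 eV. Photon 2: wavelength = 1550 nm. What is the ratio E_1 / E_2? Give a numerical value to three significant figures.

E_1 = 9.293 × 10^-19 J (from energy = 5.80 eV, via E given directly).
E_2 = 1.282 × 10^-19 J (from wavelength = 1550 nm, via E = hc/λ).
Ratio = 9.293 × 10^-19 / 1.282 × 10^-19 = 7.25.

7.25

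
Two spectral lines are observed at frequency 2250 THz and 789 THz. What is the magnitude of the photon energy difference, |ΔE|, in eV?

6.04 eV

Using E = hf: E₁ = 1.491·10^-18 J, E₂ = 5.228·10^-19 J.
|ΔE| = |1.491·10^-18 − 5.228·10^-19| = 9.68·10^-19 J = 6.04 eV.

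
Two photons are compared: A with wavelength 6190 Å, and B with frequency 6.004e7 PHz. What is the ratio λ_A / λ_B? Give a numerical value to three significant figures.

1.24e8

λ_A = 6.190e-7 m (from wavelength = 6190 Å, via λ given directly).
λ_B = 4.993e-15 m (from frequency = 6.004e7 PHz, via λ = c/f).
Ratio = 6.190e-7 / 4.993e-15 = 1.24e8.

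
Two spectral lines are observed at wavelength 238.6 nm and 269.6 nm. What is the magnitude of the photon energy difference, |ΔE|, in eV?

Using E = hc/λ: E₁ = 8.3254 × 10^-19 J, E₂ = 7.3681 × 10^-19 J.
|ΔE| = |8.3254 × 10^-19 − 7.3681 × 10^-19| = 9.57 × 10^-20 J = 0.597 eV.

0.597 eV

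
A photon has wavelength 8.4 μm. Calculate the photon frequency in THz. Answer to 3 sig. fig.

35.7 THz

Take c = 2.99792458·10^8 m/s.
In SI units: λ = 8.4 μm = 8.4·10^-6 m.
Apply f = c/λ: f = 3.569·10^13 Hz.
Converting to THz: f = 35.69 THz ≈ 35.7 THz.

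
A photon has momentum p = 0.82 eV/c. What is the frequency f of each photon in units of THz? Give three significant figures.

Convert to SI: p = 0.82 eV/c = 4.3823·10^-28 kg·m/s.
The photon relation is f = pc/h, giving f = 1.983·10^14 Hz.
Converting to THz: f = 198.3 THz ≈ 198 THz.

198 THz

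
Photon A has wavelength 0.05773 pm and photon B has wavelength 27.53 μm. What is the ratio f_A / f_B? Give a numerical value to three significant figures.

4.77 × 10^8

f_A = 5.193 × 10^21 Hz (from wavelength = 0.05773 pm, via f = c/λ).
f_B = 1.089 × 10^13 Hz (from wavelength = 27.53 μm, via f = c/λ).
Ratio = 5.193 × 10^21 / 1.089 × 10^13 = 4.77 × 10^8.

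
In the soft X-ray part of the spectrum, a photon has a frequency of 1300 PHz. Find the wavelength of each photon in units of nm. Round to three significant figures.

(c = 2.99792458e8 m/s.)
Convert to SI: f = 1300 PHz = 1.3e18 Hz.
Since λ = c/f for a photon, λ = 2.306e-10 m.
Converting to nm: λ = 0.2306 nm ≈ 0.231 nm.

0.231 nm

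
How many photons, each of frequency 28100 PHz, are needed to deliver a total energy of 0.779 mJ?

4.18e10 photons

Per-photon energy: E = 1.862e-14 J (from frequency = 28100 PHz).
N = E_total / E_photon = 7.79e-4 J / 1.862e-14 J = 4.18e10.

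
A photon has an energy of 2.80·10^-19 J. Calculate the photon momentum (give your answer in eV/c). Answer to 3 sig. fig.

1.75 eV/c

For a photon p = E/c, so p = 9.340·10^-28 kg·m/s.
Converting to eV/c: p = 1.748 eV/c ≈ 1.75 eV/c.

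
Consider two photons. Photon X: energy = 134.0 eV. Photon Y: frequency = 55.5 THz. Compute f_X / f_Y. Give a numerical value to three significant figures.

f_X = 3.240 × 10^16 Hz (from energy = 134.0 eV, via f = E/h).
f_Y = 5.550 × 10^13 Hz (from frequency = 55.5 THz, via f given directly).
Ratio = 3.240 × 10^16 / 5.550 × 10^13 = 584.

584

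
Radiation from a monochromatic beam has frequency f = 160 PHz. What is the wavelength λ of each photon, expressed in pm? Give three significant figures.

1870 pm

Use c = 2.99792458e8 m/s.
Convert to SI: f = 160 PHz = 1.6e17 Hz.
Apply λ = c/f: λ = 1.874e-9 m.
Converting to pm: λ = 1874 pm ≈ 1870 pm.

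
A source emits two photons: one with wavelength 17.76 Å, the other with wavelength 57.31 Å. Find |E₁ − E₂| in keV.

Using E = hc/λ: E₁ = 1.1185e-16 J, E₂ = 3.4661e-17 J.
|ΔE| = |1.1185e-16 − 3.4661e-17| = 7.72e-17 J = 0.482 keV.

0.482 keV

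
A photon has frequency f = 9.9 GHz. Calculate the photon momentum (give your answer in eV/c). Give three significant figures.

Take h = 6.62607015 × 10^-34 J·s, c = 2.99792458 × 10^8 m/s, 1 eV = 1.602176634 × 10^-19 J.
Convert to SI: f = 9.9 GHz = 9.9 × 10^9 Hz.
The photon relation is p = hf/c, giving p = 2.188 × 10^-32 kg·m/s.
Converting to eV/c: p = 4.094 × 10^-5 eV/c ≈ 4.09 × 10^-5 eV/c.

4.09 × 10^-5 eV/c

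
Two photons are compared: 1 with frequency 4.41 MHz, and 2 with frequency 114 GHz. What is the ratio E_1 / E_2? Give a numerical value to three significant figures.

3.87 × 10^-5

E_1 = 2.922 × 10^-27 J (from frequency = 4.41 MHz, via E = hf).
E_2 = 7.554 × 10^-23 J (from frequency = 114 GHz, via E = hf).
Ratio = 2.922 × 10^-27 / 7.554 × 10^-23 = 3.87 × 10^-5.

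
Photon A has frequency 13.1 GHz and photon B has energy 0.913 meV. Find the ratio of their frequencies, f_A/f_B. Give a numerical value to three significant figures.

f_A = 1.310e10 Hz (from frequency = 13.1 GHz, via f given directly).
f_B = 2.208e11 Hz (from energy = 0.913 meV, via f = E/h).
Ratio = 1.310e10 / 2.208e11 = 0.0593.

0.0593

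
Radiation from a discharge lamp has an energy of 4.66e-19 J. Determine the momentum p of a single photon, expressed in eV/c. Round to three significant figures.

2.91 eV/c

Apply p = E/c: p = 1.554e-27 kg·m/s.
Converting to eV/c: p = 2.909 eV/c ≈ 2.91 eV/c.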